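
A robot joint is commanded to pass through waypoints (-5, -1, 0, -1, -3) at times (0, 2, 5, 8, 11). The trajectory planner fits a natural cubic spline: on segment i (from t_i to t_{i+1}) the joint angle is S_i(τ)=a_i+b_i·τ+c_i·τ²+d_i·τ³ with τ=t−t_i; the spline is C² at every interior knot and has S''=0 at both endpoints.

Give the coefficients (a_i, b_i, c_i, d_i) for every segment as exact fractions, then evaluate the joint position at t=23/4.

Δ: Δ0=2, Δ1=1/3, Δ2=-1/3, Δ3=-2/3
row 1: diag=10, rhs=-10; c'=3/10, d'=-1
row 2: denom=12−3·3/10=111/10; d'=(-4−3·-1)/(111/10)=-10/111
row 3: denom=12−3·10/37=414/37; d'=(-2−3·-10/111)/(414/37)=-32/207
back: M3=-32/207
back: M2=-10/111−10/37·-32/207=-10/207
back: M1=-1−3/10·-10/207=-68/69
M: M0=0, M1=-68/69, M2=-10/207, M3=-32/207, M4=0
seg 0: a=-5, c=M0/2=0, d=(M1−M0)/(6·2)=-17/207, b=Δ0−h0·(2M0+M1)/6=482/207
seg 1: a=-1, c=M1/2=-34/69, d=(M2−M1)/(6·3)=97/1863, b=Δ1−h1·(2M1+M2)/6=278/207
seg 2: a=0, c=M2/2=-5/207, d=(M3−M2)/(6·3)=-11/1863, b=Δ2−h2·(2M2+M3)/6=-43/207
seg 3: a=-1, c=M3/2=-16/207, d=(M4−M3)/(6·3)=16/1863, b=Δ3−h3·(2M3+M4)/6=-106/207
t_q=23/4 → seg 2, τ=3/4; S=0+-43/207·τ+-5/207·τ²+-11/1863·τ³=-11/64

  seg 0: a=-5 b=482/207 c=0 d=-17/207
  seg 1: a=-1 b=278/207 c=-34/69 d=97/1863
  seg 2: a=0 b=-43/207 c=-5/207 d=-11/1863
  seg 3: a=-1 b=-106/207 c=-16/207 d=16/1863
S(23/4) = -11/64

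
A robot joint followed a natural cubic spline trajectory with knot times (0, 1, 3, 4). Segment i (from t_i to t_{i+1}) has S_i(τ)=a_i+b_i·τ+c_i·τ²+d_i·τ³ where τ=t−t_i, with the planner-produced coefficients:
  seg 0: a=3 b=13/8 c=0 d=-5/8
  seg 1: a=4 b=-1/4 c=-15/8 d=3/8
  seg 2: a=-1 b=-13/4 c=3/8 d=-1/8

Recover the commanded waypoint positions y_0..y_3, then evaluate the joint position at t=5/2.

y_0 = S_0(0) = a_0 = 3
y_1 = S_1(0) = a_1 = 4
y_2 = S_2(0) = a_2 = -1
y_3 = S_2(1) = -4
t_q=5/2 is in segment 1 (τ=3/2); S_1(τ)=43/64

y_0=3 y_1=4 y_2=-1 y_3=-4
S(5/2) = 43/64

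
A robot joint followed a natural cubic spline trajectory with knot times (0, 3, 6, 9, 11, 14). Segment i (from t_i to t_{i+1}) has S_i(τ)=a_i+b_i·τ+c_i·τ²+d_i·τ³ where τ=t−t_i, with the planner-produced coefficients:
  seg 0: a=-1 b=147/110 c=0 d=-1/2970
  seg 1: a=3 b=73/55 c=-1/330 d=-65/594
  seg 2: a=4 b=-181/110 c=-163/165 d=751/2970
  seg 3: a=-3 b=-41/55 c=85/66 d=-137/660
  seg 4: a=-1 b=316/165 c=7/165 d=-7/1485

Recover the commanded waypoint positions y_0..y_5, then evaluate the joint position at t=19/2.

y_0=-1 y_1=3 y_2=4 y_3=-3 y_4=-1 y_5=5
S(19/2) = -1083/352

y_0 = S_0(0) = a_0 = -1
y_1 = S_1(0) = a_1 = 3
y_2 = S_2(0) = a_2 = 4
y_3 = S_3(0) = a_3 = -3
y_4 = S_4(0) = a_4 = -1
y_5 = S_4(3) = 5
t_q=19/2 is in segment 3 (τ=1/2); S_3(τ)=-1083/352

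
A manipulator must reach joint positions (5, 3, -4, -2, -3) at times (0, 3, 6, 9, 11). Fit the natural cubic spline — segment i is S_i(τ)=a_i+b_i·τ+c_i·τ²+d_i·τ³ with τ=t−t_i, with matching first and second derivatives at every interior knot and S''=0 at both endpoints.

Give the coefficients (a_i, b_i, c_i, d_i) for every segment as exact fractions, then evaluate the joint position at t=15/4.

Δ: Δ0=-2/3, Δ1=-7/3, Δ2=2/3, Δ3=-1/2
row 1: diag=12, rhs=-10; c'=1/4, d'=-5/6
row 2: denom=12−3·1/4=45/4; d'=(18−3·-5/6)/(45/4)=82/45
row 3: denom=10−3·4/15=46/5; d'=(-7−3·82/45)/(46/5)=-187/138
back: M3=-187/138
back: M2=82/45−4/15·-187/138=452/207
back: M1=-5/6−1/4·452/207=-571/414
M: M0=0, M1=-571/414, M2=452/207, M3=-187/138, M4=0
seg 0: a=5, c=M0/2=0, d=(M1−M0)/(6·3)=-571/7452, b=Δ0−h0·(2M0+M1)/6=19/828
seg 1: a=3, c=M1/2=-571/828, d=(M2−M1)/(6·3)=1475/7452, b=Δ1−h1·(2M1+M2)/6=-847/414
seg 2: a=-4, c=M2/2=226/207, d=(M3−M2)/(6·3)=-1465/7452, b=Δ2−h2·(2M2+M3)/6=-695/828
seg 3: a=-2, c=M3/2=-187/276, d=(M4−M3)/(6·2)=187/1656, b=Δ3−h3·(2M3+M4)/6=167/414
t_q=15/4 → seg 1, τ=3/4; S=3+-847/414·τ+-571/828·τ²+1475/7452·τ³=6837/5888

  seg 0: a=5 b=19/828 c=0 d=-571/7452
  seg 1: a=3 b=-847/414 c=-571/828 d=1475/7452
  seg 2: a=-4 b=-695/828 c=226/207 d=-1465/7452
  seg 3: a=-2 b=167/414 c=-187/276 d=187/1656
S(15/4) = 6837/5888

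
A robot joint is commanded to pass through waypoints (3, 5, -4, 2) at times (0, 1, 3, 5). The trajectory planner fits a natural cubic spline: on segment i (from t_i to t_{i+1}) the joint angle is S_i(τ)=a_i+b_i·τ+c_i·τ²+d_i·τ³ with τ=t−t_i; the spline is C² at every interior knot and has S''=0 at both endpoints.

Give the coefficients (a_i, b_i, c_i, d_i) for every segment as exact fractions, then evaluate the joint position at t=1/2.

  seg 0: a=3 b=155/44 c=0 d=-67/44
  seg 1: a=5 b=-23/22 c=-201/44 d=125/88
  seg 2: a=-4 b=-25/11 c=87/22 d=-29/44
S(1/2) = 1609/352

Δ: Δ0=2, Δ1=-9/2, Δ2=3
row 1: diag=6, rhs=-39; c'=1/3, d'=-13/2
row 2: denom=8−2·1/3=22/3; d'=(45−2·-13/2)/(22/3)=87/11
back: M2=87/11
back: M1=-13/2−1/3·87/11=-201/22
M: M0=0, M1=-201/22, M2=87/11, M3=0
seg 0: a=3, c=M0/2=0, d=(M1−M0)/(6·1)=-67/44, b=Δ0−h0·(2M0+M1)/6=155/44
seg 1: a=5, c=M1/2=-201/44, d=(M2−M1)/(6·2)=125/88, b=Δ1−h1·(2M1+M2)/6=-23/22
seg 2: a=-4, c=M2/2=87/22, d=(M3−M2)/(6·2)=-29/44, b=Δ2−h2·(2M2+M3)/6=-25/11
t_q=1/2 → seg 0, τ=1/2; S=3+155/44·τ+0·τ²+-67/44·τ³=1609/352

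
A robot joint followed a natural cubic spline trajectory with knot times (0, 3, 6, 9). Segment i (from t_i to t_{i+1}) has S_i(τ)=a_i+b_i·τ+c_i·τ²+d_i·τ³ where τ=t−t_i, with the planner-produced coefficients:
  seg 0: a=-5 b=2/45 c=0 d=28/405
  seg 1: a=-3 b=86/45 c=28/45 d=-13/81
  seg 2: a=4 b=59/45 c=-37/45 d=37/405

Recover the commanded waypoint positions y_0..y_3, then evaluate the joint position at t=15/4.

y_0 = S_0(0) = a_0 = -5
y_1 = S_1(0) = a_1 = -3
y_2 = S_2(0) = a_2 = 4
y_3 = S_2(3) = 3
t_q=15/4 is in segment 1 (τ=3/4); S_1(τ)=-411/320

y_0=-5 y_1=-3 y_2=4 y_3=3
S(15/4) = -411/320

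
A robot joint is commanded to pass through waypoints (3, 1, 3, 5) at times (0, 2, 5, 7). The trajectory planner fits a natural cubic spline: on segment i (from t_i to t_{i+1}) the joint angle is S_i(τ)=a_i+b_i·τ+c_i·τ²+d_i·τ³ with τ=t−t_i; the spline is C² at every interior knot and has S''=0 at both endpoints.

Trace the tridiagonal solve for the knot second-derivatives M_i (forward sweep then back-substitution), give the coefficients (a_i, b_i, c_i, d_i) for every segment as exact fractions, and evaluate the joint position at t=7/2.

  seg 0: a=3 b=-367/273 c=0 d=47/546
  seg 1: a=1 b=-85/273 c=47/91 d=-4/63
  seg 2: a=3 b=293/273 c=-5/91 d=5/546
S(7/2) = 77/52

Δ: Δ0=-1, Δ1=2/3, Δ2=1
row 1: diag=10, rhs=10; c'=3/10, d'=1
row 2: denom=10−3·3/10=91/10; d'=(2−3·1)/(91/10)=-10/91
back: M2=-10/91
back: M1=1−3/10·-10/91=94/91
M: M0=0, M1=94/91, M2=-10/91, M3=0
seg 0: a=3, c=M0/2=0, d=(M1−M0)/(6·2)=47/546, b=Δ0−h0·(2M0+M1)/6=-367/273
seg 1: a=1, c=M1/2=47/91, d=(M2−M1)/(6·3)=-4/63, b=Δ1−h1·(2M1+M2)/6=-85/273
seg 2: a=3, c=M2/2=-5/91, d=(M3−M2)/(6·2)=5/546, b=Δ2−h2·(2M2+M3)/6=293/273
t_q=7/2 → seg 1, τ=3/2; S=1+-85/273·τ+47/91·τ²+-4/63·τ³=77/52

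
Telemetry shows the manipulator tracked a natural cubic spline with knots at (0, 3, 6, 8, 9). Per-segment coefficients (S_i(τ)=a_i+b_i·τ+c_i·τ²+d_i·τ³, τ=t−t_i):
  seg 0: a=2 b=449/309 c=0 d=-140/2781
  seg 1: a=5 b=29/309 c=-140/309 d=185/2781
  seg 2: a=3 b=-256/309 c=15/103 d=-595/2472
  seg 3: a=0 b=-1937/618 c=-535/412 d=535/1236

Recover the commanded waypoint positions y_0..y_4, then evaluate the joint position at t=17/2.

y_0=2 y_1=5 y_2=3 y_3=0 y_4=-4
S(17/2) = -6057/3296

y_0 = S_0(0) = a_0 = 2
y_1 = S_1(0) = a_1 = 5
y_2 = S_2(0) = a_2 = 3
y_3 = S_3(0) = a_3 = 0
y_4 = S_3(1) = -4
t_q=17/2 is in segment 3 (τ=1/2); S_3(τ)=-6057/3296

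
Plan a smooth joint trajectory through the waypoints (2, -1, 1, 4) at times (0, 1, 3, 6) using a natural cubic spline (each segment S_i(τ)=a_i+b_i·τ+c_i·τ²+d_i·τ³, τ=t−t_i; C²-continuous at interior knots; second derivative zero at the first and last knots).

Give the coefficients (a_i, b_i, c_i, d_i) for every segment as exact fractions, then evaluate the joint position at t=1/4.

Δ: Δ0=-3, Δ1=1, Δ2=1
row 1: diag=6, rhs=24; c'=1/3, d'=4
row 2: denom=10−2·1/3=28/3; d'=(0−2·4)/(28/3)=-6/7
back: M2=-6/7
back: M1=4−1/3·-6/7=30/7
M: M0=0, M1=30/7, M2=-6/7, M3=0
seg 0: a=2, c=M0/2=0, d=(M1−M0)/(6·1)=5/7, b=Δ0−h0·(2M0+M1)/6=-26/7
seg 1: a=-1, c=M1/2=15/7, d=(M2−M1)/(6·2)=-3/7, b=Δ1−h1·(2M1+M2)/6=-11/7
seg 2: a=1, c=M2/2=-3/7, d=(M3−M2)/(6·3)=1/21, b=Δ2−h2·(2M2+M3)/6=13/7
t_q=1/4 → seg 0, τ=1/4; S=2+-26/7·τ+0·τ²+5/7·τ³=485/448

  seg 0: a=2 b=-26/7 c=0 d=5/7
  seg 1: a=-1 b=-11/7 c=15/7 d=-3/7
  seg 2: a=1 b=13/7 c=-3/7 d=1/21
S(1/4) = 485/448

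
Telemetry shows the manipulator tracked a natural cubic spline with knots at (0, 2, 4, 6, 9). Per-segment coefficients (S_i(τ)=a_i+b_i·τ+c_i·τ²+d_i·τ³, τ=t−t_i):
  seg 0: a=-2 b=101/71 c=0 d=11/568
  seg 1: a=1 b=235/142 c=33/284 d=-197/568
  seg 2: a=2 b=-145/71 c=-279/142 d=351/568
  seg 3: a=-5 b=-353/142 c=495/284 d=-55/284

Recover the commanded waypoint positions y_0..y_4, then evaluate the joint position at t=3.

y_0 = S_0(0) = a_0 = -2
y_1 = S_1(0) = a_1 = 1
y_2 = S_2(0) = a_2 = 2
y_3 = S_3(0) = a_3 = -5
y_4 = S_3(3) = -2
t_q=3 is in segment 1 (τ=1); S_1(τ)=1377/568

y_0=-2 y_1=1 y_2=2 y_3=-5 y_4=-2
S(3) = 1377/568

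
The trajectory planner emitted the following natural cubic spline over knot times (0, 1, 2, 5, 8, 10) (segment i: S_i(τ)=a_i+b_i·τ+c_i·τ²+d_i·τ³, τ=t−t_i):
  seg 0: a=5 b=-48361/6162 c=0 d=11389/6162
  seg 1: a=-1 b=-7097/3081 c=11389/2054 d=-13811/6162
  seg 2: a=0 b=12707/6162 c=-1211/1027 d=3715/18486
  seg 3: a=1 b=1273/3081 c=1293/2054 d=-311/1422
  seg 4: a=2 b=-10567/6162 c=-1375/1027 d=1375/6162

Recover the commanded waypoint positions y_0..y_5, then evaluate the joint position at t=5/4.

y_0=5 y_1=-1 y_2=0 y_3=1 y_4=2 y_5=-5
S(5/4) = -12785/10112

y_0 = S_0(0) = a_0 = 5
y_1 = S_1(0) = a_1 = -1
y_2 = S_2(0) = a_2 = 0
y_3 = S_3(0) = a_3 = 1
y_4 = S_4(0) = a_4 = 2
y_5 = S_4(2) = -5
t_q=5/4 is in segment 1 (τ=1/4); S_1(τ)=-12785/10112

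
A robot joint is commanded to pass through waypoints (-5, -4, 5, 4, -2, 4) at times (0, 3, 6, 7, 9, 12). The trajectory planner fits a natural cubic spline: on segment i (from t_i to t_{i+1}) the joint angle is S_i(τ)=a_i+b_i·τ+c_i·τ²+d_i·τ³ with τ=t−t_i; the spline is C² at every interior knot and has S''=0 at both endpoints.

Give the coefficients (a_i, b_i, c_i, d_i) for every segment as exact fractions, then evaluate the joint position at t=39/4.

Δ: Δ0=1/3, Δ1=3, Δ2=-1, Δ3=-3, Δ4=2
row 1: diag=12, rhs=16; c'=1/4, d'=4/3
row 2: denom=8−3·1/4=29/4; d'=(-24−3·4/3)/(29/4)=-112/29
row 3: denom=6−1·4/29=170/29; d'=(-12−1·-112/29)/(170/29)=-118/85
row 4: denom=10−2·29/85=792/85; d'=(30−2·-118/85)/(792/85)=1393/396
back: M4=1393/396
back: M3=-118/85−29/85·1393/396=-1025/396
back: M2=-112/29−4/29·-1025/396=-347/99
back: M1=4/3−1/4·-347/99=875/396
M: M0=0, M1=875/396, M2=-347/99, M3=-1025/396, M4=1393/396, M5=0
seg 0: a=-5, c=M0/2=0, d=(M1−M0)/(6·3)=875/7128, b=Δ0−h0·(2M0+M1)/6=-611/792
seg 1: a=-4, c=M1/2=875/792, d=(M2−M1)/(6·3)=-2263/7128, b=Δ1−h1·(2M1+M2)/6=1007/396
seg 2: a=5, c=M2/2=-347/198, d=(M3−M2)/(6·1)=11/72, b=Δ2−h2·(2M2+M3)/6=475/792
seg 3: a=4, c=M3/2=-1025/792, d=(M4−M3)/(6·2)=403/792, b=Δ3−h3·(2M3+M4)/6=-323/132
seg 4: a=-2, c=M4/2=1393/792, d=(M5−M4)/(6·3)=-1393/7128, b=Δ4−h4·(2M4+M5)/6=-601/396
t_q=39/4 → seg 4, τ=3/4; S=-2+-601/396·τ+1393/792·τ²+-1393/7128·τ³=-12567/5632

  seg 0: a=-5 b=-611/792 c=0 d=875/7128
  seg 1: a=-4 b=1007/396 c=875/792 d=-2263/7128
  seg 2: a=5 b=475/792 c=-347/198 d=11/72
  seg 3: a=4 b=-323/132 c=-1025/792 d=403/792
  seg 4: a=-2 b=-601/396 c=1393/792 d=-1393/7128
S(39/4) = -12567/5632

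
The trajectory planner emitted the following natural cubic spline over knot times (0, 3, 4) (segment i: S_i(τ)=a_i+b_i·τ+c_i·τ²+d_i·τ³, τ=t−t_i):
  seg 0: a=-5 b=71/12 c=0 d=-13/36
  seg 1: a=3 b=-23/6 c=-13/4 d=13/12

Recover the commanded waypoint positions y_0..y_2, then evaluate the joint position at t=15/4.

y_0=-5 y_1=3 y_2=-3
S(15/4) = -319/256

y_0 = S_0(0) = a_0 = -5
y_1 = S_1(0) = a_1 = 3
y_2 = S_1(1) = -3
t_q=15/4 is in segment 1 (τ=3/4); S_1(τ)=-319/256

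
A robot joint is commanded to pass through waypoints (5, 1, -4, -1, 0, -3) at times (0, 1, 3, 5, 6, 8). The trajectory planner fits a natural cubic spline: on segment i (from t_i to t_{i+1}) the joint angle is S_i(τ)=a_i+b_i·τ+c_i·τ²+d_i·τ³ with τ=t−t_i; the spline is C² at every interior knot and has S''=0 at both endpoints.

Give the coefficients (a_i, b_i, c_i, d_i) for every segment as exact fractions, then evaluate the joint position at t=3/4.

  seg 0: a=5 b=-2843/698 c=0 d=51/698
  seg 1: a=1 b=-1345/349 c=153/698 d=639/2792
  seg 2: a=-4 b=-161/698 c=2223/1396 d=-1015/2792
  seg 3: a=-1 b=620/349 c=-411/698 d=-131/698
  seg 4: a=0 b=25/698 c=-402/349 d=67/349
S(3/4) = 88273/44672

Δ: Δ0=-4, Δ1=-5/2, Δ2=3/2, Δ3=1, Δ4=-3/2
row 1: diag=6, rhs=9; c'=1/3, d'=3/2
row 2: denom=8−2·1/3=22/3; d'=(24−2·3/2)/(22/3)=63/22
row 3: denom=6−2·3/11=60/11; d'=(-3−2·63/22)/(60/11)=-8/5
row 4: denom=6−1·11/60=349/60; d'=(-15−1·-8/5)/(349/60)=-804/349
back: M4=-804/349
back: M3=-8/5−11/60·-804/349=-411/349
back: M2=63/22−3/11·-411/349=2223/698
back: M1=3/2−1/3·2223/698=153/349
M: M0=0, M1=153/349, M2=2223/698, M3=-411/349, M4=-804/349, M5=0
seg 0: a=5, c=M0/2=0, d=(M1−M0)/(6·1)=51/698, b=Δ0−h0·(2M0+M1)/6=-2843/698
seg 1: a=1, c=M1/2=153/698, d=(M2−M1)/(6·2)=639/2792, b=Δ1−h1·(2M1+M2)/6=-1345/349
seg 2: a=-4, c=M2/2=2223/1396, d=(M3−M2)/(6·2)=-1015/2792, b=Δ2−h2·(2M2+M3)/6=-161/698
seg 3: a=-1, c=M3/2=-411/698, d=(M4−M3)/(6·1)=-131/698, b=Δ3−h3·(2M3+M4)/6=620/349
seg 4: a=0, c=M4/2=-402/349, d=(M5−M4)/(6·2)=67/349, b=Δ4−h4·(2M4+M5)/6=25/698
t_q=3/4 → seg 0, τ=3/4; S=5+-2843/698·τ+0·τ²+51/698·τ³=88273/44672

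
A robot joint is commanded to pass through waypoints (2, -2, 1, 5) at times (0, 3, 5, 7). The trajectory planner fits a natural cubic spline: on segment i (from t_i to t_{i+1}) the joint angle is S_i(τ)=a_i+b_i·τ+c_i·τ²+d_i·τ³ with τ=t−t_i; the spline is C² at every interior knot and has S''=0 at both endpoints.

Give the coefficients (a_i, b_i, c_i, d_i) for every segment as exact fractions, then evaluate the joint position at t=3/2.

  seg 0: a=2 b=-499/228 c=0 d=65/684
  seg 1: a=-2 b=43/114 c=65/76 d=-67/456
  seg 2: a=1 b=116/57 c=-1/38 d=1/228
S(3/2) = -585/608

Δ: Δ0=-4/3, Δ1=3/2, Δ2=2
row 1: diag=10, rhs=17; c'=1/5, d'=17/10
row 2: denom=8−2·1/5=38/5; d'=(3−2·17/10)/(38/5)=-1/19
back: M2=-1/19
back: M1=17/10−1/5·-1/19=65/38
M: M0=0, M1=65/38, M2=-1/19, M3=0
seg 0: a=2, c=M0/2=0, d=(M1−M0)/(6·3)=65/684, b=Δ0−h0·(2M0+M1)/6=-499/228
seg 1: a=-2, c=M1/2=65/76, d=(M2−M1)/(6·2)=-67/456, b=Δ1−h1·(2M1+M2)/6=43/114
seg 2: a=1, c=M2/2=-1/38, d=(M3−M2)/(6·2)=1/228, b=Δ2−h2·(2M2+M3)/6=116/57
t_q=3/2 → seg 0, τ=3/2; S=2+-499/228·τ+0·τ²+65/684·τ³=-585/608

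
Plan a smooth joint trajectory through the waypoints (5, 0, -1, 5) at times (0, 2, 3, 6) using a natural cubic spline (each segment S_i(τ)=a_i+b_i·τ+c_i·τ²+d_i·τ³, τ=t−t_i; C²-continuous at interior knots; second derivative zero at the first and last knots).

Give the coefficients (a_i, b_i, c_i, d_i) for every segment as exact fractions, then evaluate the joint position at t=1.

Δ: Δ0=-5/2, Δ1=-1, Δ2=2
row 1: diag=6, rhs=9; c'=1/6, d'=3/2
row 2: denom=8−1·1/6=47/6; d'=(18−1·3/2)/(47/6)=99/47
back: M2=99/47
back: M1=3/2−1/6·99/47=54/47
M: M0=0, M1=54/47, M2=99/47, M3=0
seg 0: a=5, c=M0/2=0, d=(M1−M0)/(6·2)=9/94, b=Δ0−h0·(2M0+M1)/6=-271/94
seg 1: a=0, c=M1/2=27/47, d=(M2−M1)/(6·1)=15/94, b=Δ1−h1·(2M1+M2)/6=-163/94
seg 2: a=-1, c=M2/2=99/94, d=(M3−M2)/(6·3)=-11/94, b=Δ2−h2·(2M2+M3)/6=-5/47
t_q=1 → seg 0, τ=1; S=5+-271/94·τ+0·τ²+9/94·τ³=104/47

  seg 0: a=5 b=-271/94 c=0 d=9/94
  seg 1: a=0 b=-163/94 c=27/47 d=15/94
  seg 2: a=-1 b=-5/47 c=99/94 d=-11/94
S(1) = 104/47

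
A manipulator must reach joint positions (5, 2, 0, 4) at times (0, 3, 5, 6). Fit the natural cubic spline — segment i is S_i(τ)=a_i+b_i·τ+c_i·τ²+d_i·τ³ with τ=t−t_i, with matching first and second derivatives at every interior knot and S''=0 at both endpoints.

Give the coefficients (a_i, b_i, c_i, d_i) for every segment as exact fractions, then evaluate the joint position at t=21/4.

Δ: Δ0=-1, Δ1=-1, Δ2=4
row 1: diag=10, rhs=0; c'=1/5, d'=0
row 2: denom=6−2·1/5=28/5; d'=(30−2·0)/(28/5)=75/14
back: M2=75/14
back: M1=0−1/5·75/14=-15/14
M: M0=0, M1=-15/14, M2=75/14, M3=0
seg 0: a=5, c=M0/2=0, d=(M1−M0)/(6·3)=-5/84, b=Δ0−h0·(2M0+M1)/6=-13/28
seg 1: a=2, c=M1/2=-15/28, d=(M2−M1)/(6·2)=15/28, b=Δ1−h1·(2M1+M2)/6=-29/14
seg 2: a=0, c=M2/2=75/28, d=(M3−M2)/(6·1)=-25/28, b=Δ2−h2·(2M2+M3)/6=31/14
t_q=21/4 → seg 2, τ=1/4; S=0+31/14·τ+75/28·τ²+-25/28·τ³=181/256

  seg 0: a=5 b=-13/28 c=0 d=-5/84
  seg 1: a=2 b=-29/14 c=-15/28 d=15/28
  seg 2: a=0 b=31/14 c=75/28 d=-25/28
S(21/4) = 181/256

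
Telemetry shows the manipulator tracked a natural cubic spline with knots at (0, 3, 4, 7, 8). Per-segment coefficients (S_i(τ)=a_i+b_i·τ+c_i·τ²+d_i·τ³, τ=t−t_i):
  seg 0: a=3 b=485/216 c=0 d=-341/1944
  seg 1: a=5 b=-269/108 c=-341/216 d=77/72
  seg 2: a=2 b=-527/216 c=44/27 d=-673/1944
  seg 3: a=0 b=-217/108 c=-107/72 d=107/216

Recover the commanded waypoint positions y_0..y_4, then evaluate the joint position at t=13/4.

y_0 = S_0(0) = a_0 = 3
y_1 = S_1(0) = a_1 = 5
y_2 = S_2(0) = a_2 = 2
y_3 = S_3(0) = a_3 = 0
y_4 = S_3(1) = -3
t_q=13/4 is in segment 1 (τ=1/4); S_1(τ)=19793/4608

y_0=3 y_1=5 y_2=2 y_3=0 y_4=-3
S(13/4) = 19793/4608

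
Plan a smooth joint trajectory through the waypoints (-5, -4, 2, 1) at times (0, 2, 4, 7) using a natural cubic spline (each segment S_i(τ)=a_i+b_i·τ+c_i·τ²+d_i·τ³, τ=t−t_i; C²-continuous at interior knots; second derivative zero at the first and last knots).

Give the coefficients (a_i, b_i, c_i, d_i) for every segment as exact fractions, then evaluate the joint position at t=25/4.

Δ: Δ0=1/2, Δ1=3, Δ2=-1/3
row 1: diag=8, rhs=15; c'=1/4, d'=15/8
row 2: denom=10−2·1/4=19/2; d'=(-20−2·15/8)/(19/2)=-5/2
back: M2=-5/2
back: M1=15/8−1/4·-5/2=5/2
M: M0=0, M1=5/2, M2=-5/2, M3=0
seg 0: a=-5, c=M0/2=0, d=(M1−M0)/(6·2)=5/24, b=Δ0−h0·(2M0+M1)/6=-1/3
seg 1: a=-4, c=M1/2=5/4, d=(M2−M1)/(6·2)=-5/12, b=Δ1−h1·(2M1+M2)/6=13/6
seg 2: a=2, c=M2/2=-5/4, d=(M3−M2)/(6·3)=5/36, b=Δ2−h2·(2M2+M3)/6=13/6
t_q=25/4 → seg 2, τ=9/4; S=2+13/6·τ+-5/4·τ²+5/36·τ³=545/256

  seg 0: a=-5 b=-1/3 c=0 d=5/24
  seg 1: a=-4 b=13/6 c=5/4 d=-5/12
  seg 2: a=2 b=13/6 c=-5/4 d=5/36
S(25/4) = 545/256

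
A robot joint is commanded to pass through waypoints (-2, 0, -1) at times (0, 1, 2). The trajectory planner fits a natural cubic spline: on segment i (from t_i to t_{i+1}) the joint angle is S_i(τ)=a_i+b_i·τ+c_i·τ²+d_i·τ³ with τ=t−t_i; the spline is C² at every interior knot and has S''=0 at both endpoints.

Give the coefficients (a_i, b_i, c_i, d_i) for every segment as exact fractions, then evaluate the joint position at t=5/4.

  seg 0: a=-2 b=11/4 c=0 d=-3/4
  seg 1: a=0 b=1/2 c=-9/4 d=3/4
S(5/4) = -1/256

Δ: Δ0=2, Δ1=-1
row 1: diag=4, rhs=-18; c'=1/4, d'=-9/2
back: M1=-9/2
M: M0=0, M1=-9/2, M2=0
seg 0: a=-2, c=M0/2=0, d=(M1−M0)/(6·1)=-3/4, b=Δ0−h0·(2M0+M1)/6=11/4
seg 1: a=0, c=M1/2=-9/4, d=(M2−M1)/(6·1)=3/4, b=Δ1−h1·(2M1+M2)/6=1/2
t_q=5/4 → seg 1, τ=1/4; S=0+1/2·τ+-9/4·τ²+3/4·τ³=-1/256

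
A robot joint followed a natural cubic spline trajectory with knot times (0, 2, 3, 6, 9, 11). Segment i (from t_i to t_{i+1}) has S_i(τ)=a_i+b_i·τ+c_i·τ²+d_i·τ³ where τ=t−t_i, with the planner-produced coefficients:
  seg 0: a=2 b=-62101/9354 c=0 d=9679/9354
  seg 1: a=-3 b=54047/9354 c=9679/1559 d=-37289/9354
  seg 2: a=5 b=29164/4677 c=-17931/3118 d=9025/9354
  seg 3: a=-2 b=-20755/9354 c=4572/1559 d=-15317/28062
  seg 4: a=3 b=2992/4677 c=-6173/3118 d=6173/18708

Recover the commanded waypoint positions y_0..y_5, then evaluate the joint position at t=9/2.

y_0=2 y_1=-3 y_2=5 y_3=-2 y_4=3 y_5=-1
S(9/2) = 116499/24944

y_0 = S_0(0) = a_0 = 2
y_1 = S_1(0) = a_1 = -3
y_2 = S_2(0) = a_2 = 5
y_3 = S_3(0) = a_3 = -2
y_4 = S_4(0) = a_4 = 3
y_5 = S_4(2) = -1
t_q=9/2 is in segment 2 (τ=3/2); S_2(τ)=116499/24944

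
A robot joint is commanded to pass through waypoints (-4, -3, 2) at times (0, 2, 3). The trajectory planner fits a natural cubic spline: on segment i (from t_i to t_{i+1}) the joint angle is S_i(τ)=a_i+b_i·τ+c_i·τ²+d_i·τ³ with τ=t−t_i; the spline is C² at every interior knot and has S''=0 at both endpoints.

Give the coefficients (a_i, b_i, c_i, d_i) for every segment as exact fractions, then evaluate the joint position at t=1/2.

  seg 0: a=-4 b=-1 c=0 d=3/8
  seg 1: a=-3 b=7/2 c=9/4 d=-3/4
S(1/2) = -285/64

Δ: Δ0=1/2, Δ1=5
row 1: diag=6, rhs=27; c'=1/6, d'=9/2
back: M1=9/2
M: M0=0, M1=9/2, M2=0
seg 0: a=-4, c=M0/2=0, d=(M1−M0)/(6·2)=3/8, b=Δ0−h0·(2M0+M1)/6=-1
seg 1: a=-3, c=M1/2=9/4, d=(M2−M1)/(6·1)=-3/4, b=Δ1−h1·(2M1+M2)/6=7/2
t_q=1/2 → seg 0, τ=1/2; S=-4+-1·τ+0·τ²+3/8·τ³=-285/64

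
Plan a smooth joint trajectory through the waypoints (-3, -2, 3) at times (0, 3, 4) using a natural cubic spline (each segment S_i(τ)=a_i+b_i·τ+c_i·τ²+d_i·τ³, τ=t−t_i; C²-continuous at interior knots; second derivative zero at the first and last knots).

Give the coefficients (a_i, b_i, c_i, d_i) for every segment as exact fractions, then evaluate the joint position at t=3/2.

Δ: Δ0=1/3, Δ1=5
row 1: diag=8, rhs=28; c'=1/8, d'=7/2
back: M1=7/2
M: M0=0, M1=7/2, M2=0
seg 0: a=-3, c=M0/2=0, d=(M1−M0)/(6·3)=7/36, b=Δ0−h0·(2M0+M1)/6=-17/12
seg 1: a=-2, c=M1/2=7/4, d=(M2−M1)/(6·1)=-7/12, b=Δ1−h1·(2M1+M2)/6=23/6
t_q=3/2 → seg 0, τ=3/2; S=-3+-17/12·τ+0·τ²+7/36·τ³=-143/32

  seg 0: a=-3 b=-17/12 c=0 d=7/36
  seg 1: a=-2 b=23/6 c=7/4 d=-7/12
S(3/2) = -143/32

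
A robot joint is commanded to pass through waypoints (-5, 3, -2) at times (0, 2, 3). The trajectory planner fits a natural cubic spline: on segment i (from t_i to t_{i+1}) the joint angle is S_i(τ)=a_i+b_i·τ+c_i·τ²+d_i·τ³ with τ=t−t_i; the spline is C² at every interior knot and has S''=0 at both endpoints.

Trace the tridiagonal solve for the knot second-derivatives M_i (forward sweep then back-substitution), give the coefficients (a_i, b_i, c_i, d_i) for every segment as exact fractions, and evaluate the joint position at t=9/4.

Δ: Δ0=4, Δ1=-5
row 1: diag=6, rhs=-54; c'=1/6, d'=-9
back: M1=-9
M: M0=0, M1=-9, M2=0
seg 0: a=-5, c=M0/2=0, d=(M1−M0)/(6·2)=-3/4, b=Δ0−h0·(2M0+M1)/6=7
seg 1: a=3, c=M1/2=-9/2, d=(M2−M1)/(6·1)=3/2, b=Δ1−h1·(2M1+M2)/6=-2
t_q=9/4 → seg 1, τ=1/4; S=3+-2·τ+-9/2·τ²+3/2·τ³=287/128

  seg 0: a=-5 b=7 c=0 d=-3/4
  seg 1: a=3 b=-2 c=-9/2 d=3/2
S(9/4) = 287/128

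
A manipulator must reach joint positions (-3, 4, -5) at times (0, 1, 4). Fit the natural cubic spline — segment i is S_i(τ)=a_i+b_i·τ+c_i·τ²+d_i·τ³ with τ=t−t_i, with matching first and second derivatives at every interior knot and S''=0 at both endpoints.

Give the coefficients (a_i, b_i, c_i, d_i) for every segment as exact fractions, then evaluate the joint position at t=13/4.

  seg 0: a=-3 b=33/4 c=0 d=-5/4
  seg 1: a=4 b=9/2 c=-15/4 d=5/12
S(13/4) = -29/256

Δ: Δ0=7, Δ1=-3
row 1: diag=8, rhs=-60; c'=3/8, d'=-15/2
back: M1=-15/2
M: M0=0, M1=-15/2, M2=0
seg 0: a=-3, c=M0/2=0, d=(M1−M0)/(6·1)=-5/4, b=Δ0−h0·(2M0+M1)/6=33/4
seg 1: a=4, c=M1/2=-15/4, d=(M2−M1)/(6·3)=5/12, b=Δ1−h1·(2M1+M2)/6=9/2
t_q=13/4 → seg 1, τ=9/4; S=4+9/2·τ+-15/4·τ²+5/12·τ³=-29/256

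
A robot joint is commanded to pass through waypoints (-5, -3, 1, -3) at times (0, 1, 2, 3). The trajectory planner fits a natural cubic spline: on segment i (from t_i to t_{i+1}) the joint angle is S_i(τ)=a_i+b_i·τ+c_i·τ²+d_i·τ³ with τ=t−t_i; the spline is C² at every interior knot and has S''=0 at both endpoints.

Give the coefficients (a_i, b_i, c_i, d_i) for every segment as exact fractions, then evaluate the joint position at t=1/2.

Δ: Δ0=2, Δ1=4, Δ2=-4
row 1: diag=4, rhs=12; c'=1/4, d'=3
row 2: denom=4−1·1/4=15/4; d'=(-48−1·3)/(15/4)=-68/5
back: M2=-68/5
back: M1=3−1/4·-68/5=32/5
M: M0=0, M1=32/5, M2=-68/5, M3=0
seg 0: a=-5, c=M0/2=0, d=(M1−M0)/(6·1)=16/15, b=Δ0−h0·(2M0+M1)/6=14/15
seg 1: a=-3, c=M1/2=16/5, d=(M2−M1)/(6·1)=-10/3, b=Δ1−h1·(2M1+M2)/6=62/15
seg 2: a=1, c=M2/2=-34/5, d=(M3−M2)/(6·1)=34/15, b=Δ2−h2·(2M2+M3)/6=8/15
t_q=1/2 → seg 0, τ=1/2; S=-5+14/15·τ+0·τ²+16/15·τ³=-22/5

  seg 0: a=-5 b=14/15 c=0 d=16/15
  seg 1: a=-3 b=62/15 c=16/5 d=-10/3
  seg 2: a=1 b=8/15 c=-34/5 d=34/15
S(1/2) = -22/5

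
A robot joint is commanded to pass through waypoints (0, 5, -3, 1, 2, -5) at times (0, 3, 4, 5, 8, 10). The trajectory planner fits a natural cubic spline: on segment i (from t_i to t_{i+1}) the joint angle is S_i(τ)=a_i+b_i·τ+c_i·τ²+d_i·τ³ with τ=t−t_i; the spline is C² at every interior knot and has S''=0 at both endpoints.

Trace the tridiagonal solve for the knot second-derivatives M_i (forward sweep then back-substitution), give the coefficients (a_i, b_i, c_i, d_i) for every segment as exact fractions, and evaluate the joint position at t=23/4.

Δ: Δ0=5/3, Δ1=-8, Δ2=4, Δ3=1/3, Δ4=-7/2
row 1: diag=8, rhs=-58; c'=1/8, d'=-29/4
row 2: denom=4−1·1/8=31/8; d'=(72−1·-29/4)/(31/8)=634/31
row 3: denom=8−1·8/31=240/31; d'=(-22−1·634/31)/(240/31)=-329/60
row 4: denom=10−3·31/80=707/80; d'=(-23−3·-329/60)/(707/80)=-524/707
back: M4=-524/707
back: M3=-329/60−31/80·-524/707=-11021/2121
back: M2=634/31−8/31·-11021/2121=46222/2121
back: M1=-29/4−1/8·46222/2121=-21155/2121
M: M0=0, M1=-21155/2121, M2=46222/2121, M3=-11021/2121, M4=-524/707, M5=0
seg 0: a=0, c=M0/2=0, d=(M1−M0)/(6·3)=-21155/38178, b=Δ0−h0·(2M0+M1)/6=28225/4242
seg 1: a=5, c=M1/2=-21155/4242, d=(M2−M1)/(6·1)=22459/4242, b=Δ1−h1·(2M1+M2)/6=-17620/2121
seg 2: a=-3, c=M2/2=23111/2121, d=(M3−M2)/(6·1)=-19081/4242, b=Δ2−h2·(2M2+M3)/6=-3391/1414
seg 3: a=1, c=M3/2=-11021/4242, d=(M4−M3)/(6·3)=9449/38178, b=Δ3−h3·(2M3+M4)/6=12514/2121
seg 4: a=2, c=M4/2=-262/707, d=(M5−M4)/(6·2)=131/2121, b=Δ4−h4·(2M4+M5)/6=-12751/4242
t_q=23/4 → seg 3, τ=3/4; S=1+12514/2121·τ+-11021/4242·τ²+9449/38178·τ³=368141/90496

  seg 0: a=0 b=28225/4242 c=0 d=-21155/38178
  seg 1: a=5 b=-17620/2121 c=-21155/4242 d=22459/4242
  seg 2: a=-3 b=-3391/1414 c=23111/2121 d=-19081/4242
  seg 3: a=1 b=12514/2121 c=-11021/4242 d=9449/38178
  seg 4: a=2 b=-12751/4242 c=-262/707 d=131/2121
S(23/4) = 368141/90496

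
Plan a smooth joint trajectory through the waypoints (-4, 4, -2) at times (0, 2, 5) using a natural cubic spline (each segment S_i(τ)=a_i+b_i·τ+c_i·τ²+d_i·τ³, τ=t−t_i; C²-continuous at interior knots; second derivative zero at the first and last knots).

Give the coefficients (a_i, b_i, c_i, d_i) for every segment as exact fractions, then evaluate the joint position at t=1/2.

  seg 0: a=-4 b=26/5 c=0 d=-3/10
  seg 1: a=4 b=8/5 c=-9/5 d=1/5
S(1/2) = -23/16

Δ: Δ0=4, Δ1=-2
row 1: diag=10, rhs=-36; c'=3/10, d'=-18/5
back: M1=-18/5
M: M0=0, M1=-18/5, M2=0
seg 0: a=-4, c=M0/2=0, d=(M1−M0)/(6·2)=-3/10, b=Δ0−h0·(2M0+M1)/6=26/5
seg 1: a=4, c=M1/2=-9/5, d=(M2−M1)/(6·3)=1/5, b=Δ1−h1·(2M1+M2)/6=8/5
t_q=1/2 → seg 0, τ=1/2; S=-4+26/5·τ+0·τ²+-3/10·τ³=-23/16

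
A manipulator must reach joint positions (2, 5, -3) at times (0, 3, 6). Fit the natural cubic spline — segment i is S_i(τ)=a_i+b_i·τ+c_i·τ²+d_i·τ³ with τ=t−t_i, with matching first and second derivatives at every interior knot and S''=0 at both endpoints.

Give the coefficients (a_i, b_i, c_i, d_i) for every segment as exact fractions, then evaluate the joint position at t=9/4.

Δ: Δ0=1, Δ1=-8/3
row 1: diag=12, rhs=-22; c'=1/4, d'=-11/6
back: M1=-11/6
M: M0=0, M1=-11/6, M2=0
seg 0: a=2, c=M0/2=0, d=(M1−M0)/(6·3)=-11/108, b=Δ0−h0·(2M0+M1)/6=23/12
seg 1: a=5, c=M1/2=-11/12, d=(M2−M1)/(6·3)=11/108, b=Δ1−h1·(2M1+M2)/6=-5/6
t_q=9/4 → seg 0, τ=9/4; S=2+23/12·τ+0·τ²+-11/108·τ³=1319/256

  seg 0: a=2 b=23/12 c=0 d=-11/108
  seg 1: a=5 b=-5/6 c=-11/12 d=11/108
S(9/4) = 1319/256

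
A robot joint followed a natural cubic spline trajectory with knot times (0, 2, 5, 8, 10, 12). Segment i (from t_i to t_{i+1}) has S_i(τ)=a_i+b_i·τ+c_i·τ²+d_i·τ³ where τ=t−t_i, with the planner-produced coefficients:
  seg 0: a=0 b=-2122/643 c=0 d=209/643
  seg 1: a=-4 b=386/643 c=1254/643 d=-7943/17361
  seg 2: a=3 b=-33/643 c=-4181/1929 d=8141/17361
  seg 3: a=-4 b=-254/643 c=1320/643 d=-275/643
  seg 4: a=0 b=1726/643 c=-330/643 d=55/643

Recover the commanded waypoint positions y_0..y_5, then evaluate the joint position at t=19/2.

y_0=0 y_1=-4 y_2=3 y_3=-4 y_4=0 y_5=4
S(19/2) = -7289/5144

y_0 = S_0(0) = a_0 = 0
y_1 = S_1(0) = a_1 = -4
y_2 = S_2(0) = a_2 = 3
y_3 = S_3(0) = a_3 = -4
y_4 = S_4(0) = a_4 = 0
y_5 = S_4(2) = 4
t_q=19/2 is in segment 3 (τ=3/2); S_3(τ)=-7289/5144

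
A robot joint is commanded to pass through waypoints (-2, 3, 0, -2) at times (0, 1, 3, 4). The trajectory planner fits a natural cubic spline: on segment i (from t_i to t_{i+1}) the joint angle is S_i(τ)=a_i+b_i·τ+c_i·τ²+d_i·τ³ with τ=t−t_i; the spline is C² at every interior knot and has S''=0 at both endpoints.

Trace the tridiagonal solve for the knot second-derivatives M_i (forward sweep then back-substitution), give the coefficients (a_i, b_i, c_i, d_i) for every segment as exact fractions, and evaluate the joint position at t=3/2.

  seg 0: a=-2 b=99/16 c=0 d=-19/16
  seg 1: a=3 b=21/8 c=-57/16 d=3/4
  seg 2: a=0 b=-21/8 c=15/16 d=-5/16
S(3/2) = 225/64

Δ: Δ0=5, Δ1=-3/2, Δ2=-2
row 1: diag=6, rhs=-39; c'=1/3, d'=-13/2
row 2: denom=6−2·1/3=16/3; d'=(-3−2·-13/2)/(16/3)=15/8
back: M2=15/8
back: M1=-13/2−1/3·15/8=-57/8
M: M0=0, M1=-57/8, M2=15/8, M3=0
seg 0: a=-2, c=M0/2=0, d=(M1−M0)/(6·1)=-19/16, b=Δ0−h0·(2M0+M1)/6=99/16
seg 1: a=3, c=M1/2=-57/16, d=(M2−M1)/(6·2)=3/4, b=Δ1−h1·(2M1+M2)/6=21/8
seg 2: a=0, c=M2/2=15/16, d=(M3−M2)/(6·1)=-5/16, b=Δ2−h2·(2M2+M3)/6=-21/8
t_q=3/2 → seg 1, τ=1/2; S=3+21/8·τ+-57/16·τ²+3/4·τ³=225/64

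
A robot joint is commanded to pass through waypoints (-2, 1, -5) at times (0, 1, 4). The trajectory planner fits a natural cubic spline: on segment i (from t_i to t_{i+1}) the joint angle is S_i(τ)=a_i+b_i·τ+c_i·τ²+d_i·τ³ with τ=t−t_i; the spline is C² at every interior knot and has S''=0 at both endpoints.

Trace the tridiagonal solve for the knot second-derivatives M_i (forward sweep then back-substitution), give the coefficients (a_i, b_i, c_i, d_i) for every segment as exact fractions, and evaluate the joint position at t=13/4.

Δ: Δ0=3, Δ1=-2
row 1: diag=8, rhs=-30; c'=3/8, d'=-15/4
back: M1=-15/4
M: M0=0, M1=-15/4, M2=0
seg 0: a=-2, c=M0/2=0, d=(M1−M0)/(6·1)=-5/8, b=Δ0−h0·(2M0+M1)/6=29/8
seg 1: a=1, c=M1/2=-15/8, d=(M2−M1)/(6·3)=5/24, b=Δ1−h1·(2M1+M2)/6=7/4
t_q=13/4 → seg 1, τ=9/4; S=1+7/4·τ+-15/8·τ²+5/24·τ³=-1117/512

  seg 0: a=-2 b=29/8 c=0 d=-5/8
  seg 1: a=1 b=7/4 c=-15/8 d=5/24
S(13/4) = -1117/512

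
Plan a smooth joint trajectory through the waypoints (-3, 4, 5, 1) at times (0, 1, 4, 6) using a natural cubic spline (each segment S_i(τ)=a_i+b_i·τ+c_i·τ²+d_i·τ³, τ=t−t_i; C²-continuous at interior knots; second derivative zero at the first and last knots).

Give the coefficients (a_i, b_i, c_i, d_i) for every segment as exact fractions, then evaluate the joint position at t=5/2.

Δ: Δ0=7, Δ1=1/3, Δ2=-2
row 1: diag=8, rhs=-40; c'=3/8, d'=-5
row 2: denom=10−3·3/8=71/8; d'=(-14−3·-5)/(71/8)=8/71
back: M2=8/71
back: M1=-5−3/8·8/71=-358/71
M: M0=0, M1=-358/71, M2=8/71, M3=0
seg 0: a=-3, c=M0/2=0, d=(M1−M0)/(6·1)=-179/213, b=Δ0−h0·(2M0+M1)/6=1670/213
seg 1: a=4, c=M1/2=-179/71, d=(M2−M1)/(6·3)=61/213, b=Δ1−h1·(2M1+M2)/6=1133/213
seg 2: a=5, c=M2/2=4/71, d=(M3−M2)/(6·2)=-2/213, b=Δ2−h2·(2M2+M3)/6=-442/213
t_q=5/2 → seg 1, τ=3/2; S=4+1133/213·τ+-179/71·τ²+61/213·τ³=4131/568

  seg 0: a=-3 b=1670/213 c=0 d=-179/213
  seg 1: a=4 b=1133/213 c=-179/71 d=61/213
  seg 2: a=5 b=-442/213 c=4/71 d=-2/213
S(5/2) = 4131/568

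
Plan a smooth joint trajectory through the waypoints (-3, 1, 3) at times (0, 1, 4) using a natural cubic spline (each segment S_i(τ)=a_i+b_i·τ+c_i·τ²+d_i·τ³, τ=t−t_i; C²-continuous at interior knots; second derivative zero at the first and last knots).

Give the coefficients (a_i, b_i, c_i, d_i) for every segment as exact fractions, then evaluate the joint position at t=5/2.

Δ: Δ0=4, Δ1=2/3
row 1: diag=8, rhs=-20; c'=3/8, d'=-5/2
back: M1=-5/2
M: M0=0, M1=-5/2, M2=0
seg 0: a=-3, c=M0/2=0, d=(M1−M0)/(6·1)=-5/12, b=Δ0−h0·(2M0+M1)/6=53/12
seg 1: a=1, c=M1/2=-5/4, d=(M2−M1)/(6·3)=5/36, b=Δ1−h1·(2M1+M2)/6=19/6
t_q=5/2 → seg 1, τ=3/2; S=1+19/6·τ+-5/4·τ²+5/36·τ³=109/32

  seg 0: a=-3 b=53/12 c=0 d=-5/12
  seg 1: a=1 b=19/6 c=-5/4 d=5/36
S(5/2) = 109/32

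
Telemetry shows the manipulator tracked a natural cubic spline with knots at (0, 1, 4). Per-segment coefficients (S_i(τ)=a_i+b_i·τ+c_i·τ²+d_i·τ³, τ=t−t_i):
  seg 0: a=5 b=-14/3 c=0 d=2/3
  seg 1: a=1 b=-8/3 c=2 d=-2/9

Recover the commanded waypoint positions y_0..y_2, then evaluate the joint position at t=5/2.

y_0 = S_0(0) = a_0 = 5
y_1 = S_1(0) = a_1 = 1
y_2 = S_1(3) = 5
t_q=5/2 is in segment 1 (τ=3/2); S_1(τ)=3/4

y_0=5 y_1=1 y_2=5
S(5/2) = 3/4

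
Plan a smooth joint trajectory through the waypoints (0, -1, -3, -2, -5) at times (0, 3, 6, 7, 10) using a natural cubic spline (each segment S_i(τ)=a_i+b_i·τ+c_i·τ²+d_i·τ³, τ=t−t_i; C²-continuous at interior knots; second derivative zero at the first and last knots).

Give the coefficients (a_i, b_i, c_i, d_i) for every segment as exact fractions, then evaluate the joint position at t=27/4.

Δ: Δ0=-1/3, Δ1=-2/3, Δ2=1, Δ3=-1
row 1: diag=12, rhs=-2; c'=1/4, d'=-1/6
row 2: denom=8−3·1/4=29/4; d'=(10−3·-1/6)/(29/4)=42/29
row 3: denom=8−1·4/29=228/29; d'=(-12−1·42/29)/(228/29)=-65/38
back: M3=-65/38
back: M2=42/29−4/29·-65/38=32/19
back: M1=-1/6−1/4·32/19=-67/114
M: M0=0, M1=-67/114, M2=32/19, M3=-65/38, M4=0
seg 0: a=0, c=M0/2=0, d=(M1−M0)/(6·3)=-67/2052, b=Δ0−h0·(2M0+M1)/6=-3/76
seg 1: a=-1, c=M1/2=-67/228, d=(M2−M1)/(6·3)=259/2052, b=Δ1−h1·(2M1+M2)/6=-35/38
seg 2: a=-3, c=M2/2=16/19, d=(M3−M2)/(6·1)=-43/76, b=Δ2−h2·(2M2+M3)/6=55/76
seg 3: a=-2, c=M3/2=-65/76, d=(M4−M3)/(6·3)=65/684, b=Δ3−h3·(2M3+M4)/6=27/38
t_q=27/4 → seg 2, τ=3/4; S=-3+55/76·τ+16/19·τ²+-43/76·τ³=-10809/4864

  seg 0: a=0 b=-3/76 c=0 d=-67/2052
  seg 1: a=-1 b=-35/38 c=-67/228 d=259/2052
  seg 2: a=-3 b=55/76 c=16/19 d=-43/76
  seg 3: a=-2 b=27/38 c=-65/76 d=65/684
S(27/4) = -10809/4864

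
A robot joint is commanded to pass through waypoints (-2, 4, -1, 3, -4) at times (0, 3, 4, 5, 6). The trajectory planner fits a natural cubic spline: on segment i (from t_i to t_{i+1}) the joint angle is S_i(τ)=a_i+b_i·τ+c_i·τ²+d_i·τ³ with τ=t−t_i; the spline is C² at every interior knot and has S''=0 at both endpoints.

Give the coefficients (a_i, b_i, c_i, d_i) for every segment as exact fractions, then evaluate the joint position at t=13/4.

  seg 0: a=-2 b=172/29 c=0 d=-38/87
  seg 1: a=4 b=-170/29 c=-114/29 d=139/29
  seg 2: a=-1 b=19/29 c=303/29 d=-206/29
  seg 3: a=3 b=7/29 c=-315/29 d=105/29
S(13/4) = 4387/1856

Δ: Δ0=2, Δ1=-5, Δ2=4, Δ3=-7
row 1: diag=8, rhs=-42; c'=1/8, d'=-21/4
row 2: denom=4−1·1/8=31/8; d'=(54−1·-21/4)/(31/8)=474/31
row 3: denom=4−1·8/31=116/31; d'=(-66−1·474/31)/(116/31)=-630/29
back: M3=-630/29
back: M2=474/31−8/31·-630/29=606/29
back: M1=-21/4−1/8·606/29=-228/29
M: M0=0, M1=-228/29, M2=606/29, M3=-630/29, M4=0
seg 0: a=-2, c=M0/2=0, d=(M1−M0)/(6·3)=-38/87, b=Δ0−h0·(2M0+M1)/6=172/29
seg 1: a=4, c=M1/2=-114/29, d=(M2−M1)/(6·1)=139/29, b=Δ1−h1·(2M1+M2)/6=-170/29
seg 2: a=-1, c=M2/2=303/29, d=(M3−M2)/(6·1)=-206/29, b=Δ2−h2·(2M2+M3)/6=19/29
seg 3: a=3, c=M3/2=-315/29, d=(M4−M3)/(6·1)=105/29, b=Δ3−h3·(2M3+M4)/6=7/29
t_q=13/4 → seg 1, τ=1/4; S=4+-170/29·τ+-114/29·τ²+139/29·τ³=4387/1856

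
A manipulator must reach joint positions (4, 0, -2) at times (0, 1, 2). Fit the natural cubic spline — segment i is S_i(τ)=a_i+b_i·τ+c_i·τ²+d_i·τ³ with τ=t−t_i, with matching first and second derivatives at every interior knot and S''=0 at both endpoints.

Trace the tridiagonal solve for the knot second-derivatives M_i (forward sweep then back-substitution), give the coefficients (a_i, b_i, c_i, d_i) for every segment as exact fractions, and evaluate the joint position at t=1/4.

  seg 0: a=4 b=-9/2 c=0 d=1/2
  seg 1: a=0 b=-3 c=3/2 d=-1/2
S(1/4) = 369/128

Δ: Δ0=-4, Δ1=-2
row 1: diag=4, rhs=12; c'=1/4, d'=3
back: M1=3
M: M0=0, M1=3, M2=0
seg 0: a=4, c=M0/2=0, d=(M1−M0)/(6·1)=1/2, b=Δ0−h0·(2M0+M1)/6=-9/2
seg 1: a=0, c=M1/2=3/2, d=(M2−M1)/(6·1)=-1/2, b=Δ1−h1·(2M1+M2)/6=-3
t_q=1/4 → seg 0, τ=1/4; S=4+-9/2·τ+0·τ²+1/2·τ³=369/128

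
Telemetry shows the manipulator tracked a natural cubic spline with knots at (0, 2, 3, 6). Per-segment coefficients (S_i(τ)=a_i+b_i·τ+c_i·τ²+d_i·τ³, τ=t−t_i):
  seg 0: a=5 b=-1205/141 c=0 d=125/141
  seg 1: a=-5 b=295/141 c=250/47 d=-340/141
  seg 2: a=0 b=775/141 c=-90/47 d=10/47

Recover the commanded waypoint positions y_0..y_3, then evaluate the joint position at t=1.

y_0=5 y_1=-5 y_2=0 y_3=5
S(1) = -125/47

y_0 = S_0(0) = a_0 = 5
y_1 = S_1(0) = a_1 = -5
y_2 = S_2(0) = a_2 = 0
y_3 = S_2(3) = 5
t_q=1 is in segment 0 (τ=1); S_0(τ)=-125/47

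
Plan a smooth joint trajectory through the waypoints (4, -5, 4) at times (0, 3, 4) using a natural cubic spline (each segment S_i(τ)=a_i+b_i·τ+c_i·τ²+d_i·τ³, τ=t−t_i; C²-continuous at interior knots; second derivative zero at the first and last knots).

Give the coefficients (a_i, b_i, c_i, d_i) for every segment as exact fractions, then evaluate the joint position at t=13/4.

Δ: Δ0=-3, Δ1=9
row 1: diag=8, rhs=72; c'=1/8, d'=9
back: M1=9
M: M0=0, M1=9, M2=0
seg 0: a=4, c=M0/2=0, d=(M1−M0)/(6·3)=1/2, b=Δ0−h0·(2M0+M1)/6=-15/2
seg 1: a=-5, c=M1/2=9/2, d=(M2−M1)/(6·1)=-3/2, b=Δ1−h1·(2M1+M2)/6=6
t_q=13/4 → seg 1, τ=1/4; S=-5+6·τ+9/2·τ²+-3/2·τ³=-415/128

  seg 0: a=4 b=-15/2 c=0 d=1/2
  seg 1: a=-5 b=6 c=9/2 d=-3/2
S(13/4) = -415/128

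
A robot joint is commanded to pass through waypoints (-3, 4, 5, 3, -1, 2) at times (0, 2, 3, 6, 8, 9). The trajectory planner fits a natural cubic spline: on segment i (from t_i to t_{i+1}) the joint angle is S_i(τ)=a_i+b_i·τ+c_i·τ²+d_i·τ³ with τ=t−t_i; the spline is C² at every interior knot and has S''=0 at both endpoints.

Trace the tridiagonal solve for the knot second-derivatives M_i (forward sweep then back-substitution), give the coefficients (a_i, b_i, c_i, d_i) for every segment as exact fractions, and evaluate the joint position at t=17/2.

  seg 0: a=-3 b=7477/1731 c=0 d=-2837/13848
  seg 1: a=4 b=6443/3462 c=-2837/2308 d=2549/6924
  seg 2: a=5 b=3511/6924 c=-72/577 d=-205/2308
  seg 3: a=3 b=-9139/3462 c=-2133/2308 d=4307/6924
  seg 4: a=-1 b=3905/3462 c=6481/2308 d=-6481/6924
S(17/2) = 2751/18464

Δ: Δ0=7/2, Δ1=1, Δ2=-2/3, Δ3=-2, Δ4=3
row 1: diag=6, rhs=-15; c'=1/6, d'=-5/2
row 2: denom=8−1·1/6=47/6; d'=(-10−1·-5/2)/(47/6)=-45/47
row 3: denom=10−3·18/47=416/47; d'=(-8−3·-45/47)/(416/47)=-241/416
row 4: denom=6−2·47/208=577/104; d'=(30−2·-241/416)/(577/104)=6481/1154
back: M4=6481/1154
back: M3=-241/416−47/208·6481/1154=-2133/1154
back: M2=-45/47−18/47·-2133/1154=-144/577
back: M1=-5/2−1/6·-144/577=-2837/1154
M: M0=0, M1=-2837/1154, M2=-144/577, M3=-2133/1154, M4=6481/1154, M5=0
seg 0: a=-3, c=M0/2=0, d=(M1−M0)/(6·2)=-2837/13848, b=Δ0−h0·(2M0+M1)/6=7477/1731
seg 1: a=4, c=M1/2=-2837/2308, d=(M2−M1)/(6·1)=2549/6924, b=Δ1−h1·(2M1+M2)/6=6443/3462
seg 2: a=5, c=M2/2=-72/577, d=(M3−M2)/(6·3)=-205/2308, b=Δ2−h2·(2M2+M3)/6=3511/6924
seg 3: a=3, c=M3/2=-2133/2308, d=(M4−M3)/(6·2)=4307/6924, b=Δ3−h3·(2M3+M4)/6=-9139/3462
seg 4: a=-1, c=M4/2=6481/2308, d=(M5−M4)/(6·1)=-6481/6924, b=Δ4−h4·(2M4+M5)/6=3905/3462
t_q=17/2 → seg 4, τ=1/2; S=-1+3905/3462·τ+6481/2308·τ²+-6481/6924·τ³=2751/18464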